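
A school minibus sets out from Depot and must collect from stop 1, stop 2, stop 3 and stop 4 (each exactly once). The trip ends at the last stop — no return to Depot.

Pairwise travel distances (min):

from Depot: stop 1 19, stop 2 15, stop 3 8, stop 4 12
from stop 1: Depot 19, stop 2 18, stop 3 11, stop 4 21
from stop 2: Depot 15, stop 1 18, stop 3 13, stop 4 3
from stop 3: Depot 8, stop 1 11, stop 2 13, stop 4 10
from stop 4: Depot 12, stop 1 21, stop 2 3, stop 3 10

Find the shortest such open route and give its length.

Shortest open route: 39 min.

There are 4! = 24 possible orderings.
Depot - stop 1 - stop 2 - stop 3 - stop 4: 19+18+13+10 = 60
Depot - stop 1 - stop 2 - stop 4 - stop 3: 19+18+3+10 = 50
Depot - stop 1 - stop 3 - stop 2 - stop 4: 19+11+13+3 = 46
Depot - stop 1 - stop 3 - stop 4 - stop 2: 19+11+10+3 = 43
Depot - stop 1 - stop 4 - stop 2 - stop 3: 19+21+3+13 = 56
Depot - stop 1 - stop 4 - stop 3 - stop 2: 19+21+10+13 = 63
Depot - stop 2 - stop 1 - stop 3 - stop 4: 15+18+11+10 = 54
Depot - stop 2 - stop 1 - stop 4 - stop 3: 15+18+21+10 = 64
Depot - stop 2 - stop 3 - stop 1 - stop 4: 15+13+11+21 = 60
Depot - stop 2 - stop 3 - stop 4 - stop 1: 15+13+10+21 = 59
Depot - stop 2 - stop 4 - stop 1 - stop 3: 15+3+21+11 = 50
Depot - stop 2 - stop 4 - stop 3 - stop 1: 15+3+10+11 = 39
Depot - stop 3 - stop 1 - stop 2 - stop 4: 8+11+18+3 = 40
Depot - stop 3 - stop 1 - stop 4 - stop 2: 8+11+21+3 = 43
… (10 more)
The minimum is 39.
One shortest path: Depot → stop 2 → stop 4 → stop 3 → stop 1.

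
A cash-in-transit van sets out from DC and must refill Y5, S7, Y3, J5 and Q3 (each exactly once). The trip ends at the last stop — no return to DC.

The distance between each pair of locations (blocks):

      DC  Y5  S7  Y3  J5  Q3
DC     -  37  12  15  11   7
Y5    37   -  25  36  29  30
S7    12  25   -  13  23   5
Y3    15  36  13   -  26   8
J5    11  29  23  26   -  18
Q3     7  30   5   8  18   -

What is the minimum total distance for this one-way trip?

There are 5! = 120 possible orderings.
DC → Y5 → S7 → Y3 → J5 → Q3: 37+25+13+26+18 = 119
DC → Y5 → S7 → Y3 → Q3 → J5: 37+25+13+8+18 = 101
DC → Y5 → S7 → J5 → Y3 → Q3: 37+25+23+26+8 = 119
DC → Y5 → S7 → J5 → Q3 → Y3: 37+25+23+18+8 = 111
DC → Y5 → S7 → Q3 → Y3 → J5: 37+25+5+8+26 = 101
DC → Y5 → S7 → Q3 → J5 → Y3: 37+25+5+18+26 = 111
DC → Y5 → Y3 → S7 → J5 → Q3: 37+36+13+23+18 = 127
DC → Y5 → Y3 → S7 → Q3 → J5: 37+36+13+5+18 = 109
DC → Y5 → Y3 → J5 → S7 → Q3: 37+36+26+23+5 = 127
DC → Y5 → Y3 → J5 → Q3 → S7: 37+36+26+18+5 = 122
DC → Y5 → Y3 → Q3 → S7 → J5: 37+36+8+5+23 = 109
DC → Y5 → Y3 → Q3 → J5 → S7: 37+36+8+18+23 = 122
DC → Y5 → J5 → S7 → Y3 → Q3: 37+29+23+13+8 = 110
DC → Y5 → J5 → S7 → Q3 → Y3: 37+29+23+5+8 = 102
… (106 more)
DC → J5 → Y3 → Q3 → S7 → Y5: 11+26+8+5+25 = 75  ← best
The minimum is 75.
One shortest path: DC → J5 → Y3 → Q3 → S7 → Y5.

Minimum one-way distance = 75 blocks.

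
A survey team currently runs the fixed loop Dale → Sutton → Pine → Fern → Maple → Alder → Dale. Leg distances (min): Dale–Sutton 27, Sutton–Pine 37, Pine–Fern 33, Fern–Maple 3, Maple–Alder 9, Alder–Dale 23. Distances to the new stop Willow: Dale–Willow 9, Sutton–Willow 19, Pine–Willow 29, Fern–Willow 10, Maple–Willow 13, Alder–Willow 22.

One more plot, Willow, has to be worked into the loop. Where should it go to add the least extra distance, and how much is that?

Insertion cost between consecutive stops i–j is d(i,Willow) + d(Willow,j) − d(i,j):
  between Dale and Sutton: 9 + 19 − 27 = 1
  between Sutton and Pine: 19 + 29 − 37 = 11
  between Pine and Fern: 29 + 10 − 33 = 6
  between Fern and Maple: 10 + 13 − 3 = 20
  between Maple and Alder: 13 + 22 − 9 = 26
  between Alder and Dale: 22 + 9 − 23 = 8
Cheapest insertion is between Dale and Sutton, adding 1.
New total = 132 + 1 = 133.

Minimum extra distance: 1 min, inserting Willow between Dale and Sutton.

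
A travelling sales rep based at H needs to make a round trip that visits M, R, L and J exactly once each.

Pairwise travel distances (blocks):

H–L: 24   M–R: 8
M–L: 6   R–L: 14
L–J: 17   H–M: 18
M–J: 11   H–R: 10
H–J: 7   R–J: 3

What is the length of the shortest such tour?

With 4 stops there are 4!/2 = 12 distinct round trips (a route and its reverse cost the same).
H → M → R → L → J → H: 18+8+14+17+7 = 64
H → M → R → J → L → H: 18+8+3+17+24 = 70
H → M → L → R → J → H: 18+6+14+3+7 = 48
H → M → L → J → R → H: 18+6+17+3+10 = 54
H → M → J → R → L → H: 18+11+3+14+24 = 70
H → M → J → L → R → H: 18+11+17+14+10 = 70
H → R → M → L → J → H: 10+8+6+17+7 = 48
H → R → M → J → L → H: 10+8+11+17+24 = 70
H → R → L → M → J → H: 10+14+6+11+7 = 48
H → R → J → M → L → H: 10+3+11+6+24 = 54
H → L → M → R → J → H: 24+6+8+3+7 = 48
H → L → R → M → J → H: 24+14+8+11+7 = 64
The minimum is 48.
One optimal route: H → M → L → R → J → H (or its reverse).

Shortest round trip = 48 blocks.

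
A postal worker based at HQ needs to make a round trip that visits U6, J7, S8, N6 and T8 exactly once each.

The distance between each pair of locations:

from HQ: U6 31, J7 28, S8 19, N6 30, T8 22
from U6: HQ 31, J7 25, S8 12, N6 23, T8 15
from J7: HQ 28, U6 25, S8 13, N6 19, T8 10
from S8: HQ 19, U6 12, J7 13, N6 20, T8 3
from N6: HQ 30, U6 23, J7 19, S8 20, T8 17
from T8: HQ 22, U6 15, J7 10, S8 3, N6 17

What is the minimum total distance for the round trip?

Minimum total distance: 105.

HQ→U6→J7→S8→N6→T8→HQ: 31+25+13+20+17+22 = 128
HQ→U6→J7→S8→T8→N6→HQ: 31+25+13+3+17+30 = 119
HQ→U6→J7→N6→S8→T8→HQ: 31+25+19+20+3+22 = 120
HQ→U6→J7→N6→T8→S8→HQ: 31+25+19+17+3+19 = 114
HQ→U6→J7→T8→S8→N6→HQ: 31+25+10+3+20+30 = 119
HQ→U6→J7→T8→N6→S8→HQ: 31+25+10+17+20+19 = 122
HQ→U6→S8→J7→N6→T8→HQ: 31+12+13+19+17+22 = 114
HQ→U6→S8→J7→T8→N6→HQ: 31+12+13+10+17+30 = 113
HQ→U6→S8→N6→J7→T8→HQ: 31+12+20+19+10+22 = 114
HQ→U6→S8→N6→T8→J7→HQ: 31+12+20+17+10+28 = 118
HQ→U6→S8→T8→J7→N6→HQ: 31+12+3+10+19+30 = 105
HQ→U6→S8→T8→N6→J7→HQ: 31+12+3+17+19+28 = 110
HQ→U6→N6→J7→S8→T8→HQ: 31+23+19+13+3+22 = 111
HQ→U6→N6→J7→T8→S8→HQ: 31+23+19+10+3+19 = 105
… (46 more)
The minimum is 105.
One optimal route: HQ → U6 → S8 → T8 → J7 → N6 → HQ (or its reverse).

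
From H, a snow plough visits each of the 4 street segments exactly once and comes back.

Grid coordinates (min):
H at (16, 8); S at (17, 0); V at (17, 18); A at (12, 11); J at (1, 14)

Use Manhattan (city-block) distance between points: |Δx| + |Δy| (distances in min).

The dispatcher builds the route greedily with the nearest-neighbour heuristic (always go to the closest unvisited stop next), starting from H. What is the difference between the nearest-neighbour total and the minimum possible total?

H: A=7, S=9, V=11, J=21 ⇒ A
A: V=12, J=14, S=16 ⇒ V
V: S=18, J=20 ⇒ S
S: J=30 ⇒ J
NN route H → A → V → S → J → H costs 88.
Optimal: H → S → V → J → A → H costs 68 (by enumerating all 12 distinct tours).
Excess = 88 − 68 = 20.

Excess over optimum: 20 min.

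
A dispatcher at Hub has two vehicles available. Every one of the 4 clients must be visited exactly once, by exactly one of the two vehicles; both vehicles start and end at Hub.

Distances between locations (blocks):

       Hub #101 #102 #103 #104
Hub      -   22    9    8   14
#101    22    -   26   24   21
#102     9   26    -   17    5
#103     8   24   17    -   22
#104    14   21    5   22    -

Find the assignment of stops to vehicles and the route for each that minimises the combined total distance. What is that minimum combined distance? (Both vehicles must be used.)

73 blocks — the smallest possible combined total.

Try each way of splitting the stops between the two vehicles (each non-empty) and, for each split, find the best tour for each vehicle:
  {#101} + {#102, #103, #104}: 44 + 44 = 88
  {#102} + {#101, #103, #104}: 18 + 67 = 85
  {#101, #102} + {#103, #104}: 57 + 44 = 101
  {#103} + {#101, #102, #104}: 16 + 57 = 73
  {#101, #103} + {#102, #104}: 54 + 28 = 82
  {#102, #103} + {#101, #104}: 34 + 57 = 91
  … (7 splits in total)
Best: vehicle 1 Hub → #103 → Hub = 16; vehicle 2 Hub → #101 → #104 → #102 → Hub = 57; combined 73.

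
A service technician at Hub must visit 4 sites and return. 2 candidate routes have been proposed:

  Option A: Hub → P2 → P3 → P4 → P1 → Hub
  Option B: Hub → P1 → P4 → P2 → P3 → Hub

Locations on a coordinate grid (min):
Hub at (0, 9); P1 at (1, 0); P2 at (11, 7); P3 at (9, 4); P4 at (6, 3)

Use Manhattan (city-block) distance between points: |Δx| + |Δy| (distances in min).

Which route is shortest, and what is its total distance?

40 min — Option A is the shortest.

Option A: 13 + 5 + 4 + 8 + 10 = 40
Option B: 10 + 8 + 9 + 5 + 14 = 46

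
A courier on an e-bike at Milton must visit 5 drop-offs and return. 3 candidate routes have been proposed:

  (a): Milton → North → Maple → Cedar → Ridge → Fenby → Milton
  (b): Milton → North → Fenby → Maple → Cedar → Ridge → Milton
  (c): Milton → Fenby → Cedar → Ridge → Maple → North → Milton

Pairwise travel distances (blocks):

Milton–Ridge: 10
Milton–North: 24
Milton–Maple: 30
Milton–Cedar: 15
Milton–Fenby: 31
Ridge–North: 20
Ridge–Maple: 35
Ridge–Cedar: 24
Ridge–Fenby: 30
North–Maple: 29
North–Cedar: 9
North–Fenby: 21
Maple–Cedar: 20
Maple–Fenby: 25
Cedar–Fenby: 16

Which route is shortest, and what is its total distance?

(a): 24 + 29 + 20 + 24 + 30 + 31 = 158
(b): 24 + 21 + 25 + 20 + 24 + 10 = 124
(c): 31 + 16 + 24 + 35 + 29 + 24 = 159

124 blocks — (b) is the shortest.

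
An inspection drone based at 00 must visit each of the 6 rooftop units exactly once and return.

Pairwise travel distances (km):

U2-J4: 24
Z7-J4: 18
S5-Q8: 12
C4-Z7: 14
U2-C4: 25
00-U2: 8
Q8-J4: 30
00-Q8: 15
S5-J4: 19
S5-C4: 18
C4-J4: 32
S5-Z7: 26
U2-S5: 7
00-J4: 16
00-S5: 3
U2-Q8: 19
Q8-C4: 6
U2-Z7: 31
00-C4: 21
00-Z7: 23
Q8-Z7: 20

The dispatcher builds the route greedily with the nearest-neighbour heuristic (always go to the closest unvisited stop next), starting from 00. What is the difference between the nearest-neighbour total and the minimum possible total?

2 km longer than the optimal tour.

00: S5=3, U2=8, Q8=15, J4=16, C4=21, Z7=23 ⇒ S5
S5: U2=7, Q8=12, C4=18, J4=19, Z7=26 ⇒ U2
U2: Q8=19, J4=24, C4=25, Z7=31 ⇒ Q8
Q8: C4=6, Z7=20, J4=30 ⇒ C4
C4: Z7=14, J4=32 ⇒ Z7
Z7: J4=18 ⇒ J4
NN route 00 → S5 → U2 → Q8 → C4 → Z7 → J4 → 00 costs 83.
Optimal: 00 → U2 → S5 → Q8 → C4 → Z7 → J4 → 00 costs 81 (by enumerating all 360 distinct tours).
Excess = 83 − 81 = 2.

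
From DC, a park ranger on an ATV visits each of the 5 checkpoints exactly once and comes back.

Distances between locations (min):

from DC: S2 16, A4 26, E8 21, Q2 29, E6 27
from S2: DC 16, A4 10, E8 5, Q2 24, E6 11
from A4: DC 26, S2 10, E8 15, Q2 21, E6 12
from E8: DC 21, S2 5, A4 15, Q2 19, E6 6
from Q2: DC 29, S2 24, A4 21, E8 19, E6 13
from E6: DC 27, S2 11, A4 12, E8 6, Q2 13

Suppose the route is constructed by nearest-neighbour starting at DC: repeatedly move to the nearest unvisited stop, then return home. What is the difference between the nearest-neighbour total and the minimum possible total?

From DC: S2=16, E8=21, A4=26, E6=27, Q2=29 → choose S2 (16).
From S2: E8=5, A4=10, E6=11, Q2=24 → choose E8 (5).
From E8: E6=6, A4=15, Q2=19 → choose E6 (6).
From E6: A4=12, Q2=13 → choose A4 (12).
From A4: Q2=21 → choose Q2 (21).
NN route DC → S2 → E8 → E6 → A4 → Q2 → DC costs 89.
Optimal: DC → S2 → A4 → Q2 → E6 → E8 → DC costs 87 (by enumerating all 60 distinct tours).
Excess = 89 − 87 = 2.

2 min longer than the optimal tour.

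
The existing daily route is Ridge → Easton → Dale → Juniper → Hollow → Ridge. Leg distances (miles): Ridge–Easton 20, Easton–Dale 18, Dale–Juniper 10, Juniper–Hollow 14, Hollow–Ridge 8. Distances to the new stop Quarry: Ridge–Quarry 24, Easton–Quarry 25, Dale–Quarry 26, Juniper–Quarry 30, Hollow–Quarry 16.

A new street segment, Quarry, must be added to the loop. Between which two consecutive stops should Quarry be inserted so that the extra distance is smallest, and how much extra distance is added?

Insertion cost between consecutive stops i–j is d(i,Quarry) + d(Quarry,j) − d(i,j):
  between Ridge and Easton: 24 + 25 − 20 = 29
  between Easton and Dale: 25 + 26 − 18 = 33
  between Dale and Juniper: 26 + 30 − 10 = 46
  between Juniper and Hollow: 30 + 16 − 14 = 32
  between Hollow and Ridge: 16 + 24 − 8 = 32
Cheapest insertion is between Ridge and Easton, adding 29.
New total = 70 + 29 = 99.

+29 miles — insert Quarry between Ridge and Easton.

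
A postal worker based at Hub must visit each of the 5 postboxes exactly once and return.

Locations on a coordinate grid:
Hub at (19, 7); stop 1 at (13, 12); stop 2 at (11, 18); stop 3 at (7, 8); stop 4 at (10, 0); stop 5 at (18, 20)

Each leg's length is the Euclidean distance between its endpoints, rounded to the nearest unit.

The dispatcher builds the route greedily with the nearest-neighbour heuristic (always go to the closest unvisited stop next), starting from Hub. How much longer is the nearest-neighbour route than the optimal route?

4 longer than the optimal tour.

From Hub: stop 1=8, stop 4=11, stop 3=12, stop 5=13, stop 2=14 → choose stop 1 (8).
From stop 1: stop 2=6, stop 3=7, stop 5=9, stop 4=12 → choose stop 2 (6).
From stop 2: stop 5=7, stop 3=11, stop 4=18 → choose stop 5 (7).
From stop 5: stop 3=16, stop 4=22 → choose stop 3 (16).
From stop 3: stop 4=9 → choose stop 4 (9).
NN route Hub → stop 1 → stop 2 → stop 5 → stop 3 → stop 4 → Hub costs 57.
Optimal: Hub → stop 4 → stop 3 → stop 1 → stop 2 → stop 5 → Hub costs 53 (by enumerating all 60 distinct tours).
Excess = 57 − 53 = 4.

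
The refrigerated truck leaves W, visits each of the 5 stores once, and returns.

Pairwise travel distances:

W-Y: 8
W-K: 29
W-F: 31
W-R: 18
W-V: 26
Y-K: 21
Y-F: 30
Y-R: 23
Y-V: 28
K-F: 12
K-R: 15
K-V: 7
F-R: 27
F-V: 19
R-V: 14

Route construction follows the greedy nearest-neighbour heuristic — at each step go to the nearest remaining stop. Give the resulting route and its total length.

Total distance 108 via the nearest-neighbour route W → Y → K → V → R → F → W.

At W the remaining stops are Y 8, R 18, V 26, K 29, F 31; go to Y.
At Y the remaining stops are K 21, R 23, V 28, F 30; go to K.
At K the remaining stops are V 7, F 12, R 15; go to V.
At V the remaining stops are R 14, F 19; go to R.
At R the remaining stops are F 27; go to F.
Return F→W: 31.
Total = 8 + 21 + 7 + 14 + 27 + 31 = 108.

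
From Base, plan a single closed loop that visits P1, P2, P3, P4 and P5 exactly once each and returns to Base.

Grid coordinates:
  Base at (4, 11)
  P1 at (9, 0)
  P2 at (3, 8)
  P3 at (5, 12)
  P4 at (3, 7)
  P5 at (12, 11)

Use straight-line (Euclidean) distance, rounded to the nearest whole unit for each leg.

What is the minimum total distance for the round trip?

There are 60 distinct closed tours to check (reversals are equivalent).
Base-P1-P2-P3-P4-P5-Base: 12+10+4+5+10+8 = 49
Base-P1-P2-P3-P5-P4-Base: 12+10+4+7+10+4 = 47
Base-P1-P2-P4-P3-P5-Base: 12+10+1+5+7+8 = 43
Base-P1-P2-P4-P5-P3-Base: 12+10+1+10+7+1 = 41
Base-P1-P2-P5-P3-P4-Base: 12+10+9+7+5+4 = 47
Base-P1-P2-P5-P4-P3-Base: 12+10+9+10+5+1 = 47
Base-P1-P3-P2-P4-P5-Base: 12+13+4+1+10+8 = 48
Base-P1-P3-P2-P5-P4-Base: 12+13+4+9+10+4 = 52
Base-P1-P3-P4-P2-P5-Base: 12+13+5+1+9+8 = 48
Base-P1-P3-P4-P5-P2-Base: 12+13+5+10+9+3 = 52
Base-P1-P3-P5-P2-P4-Base: 12+13+7+9+1+4 = 46
Base-P1-P3-P5-P4-P2-Base: 12+13+7+10+1+3 = 46
Base-P1-P4-P2-P3-P5-Base: 12+9+1+4+7+8 = 41
Base-P1-P4-P2-P5-P3-Base: 12+9+1+9+7+1 = 39
… (46 more)
Base-P2-P4-P1-P5-P3-Base: 3+1+9+11+7+1 = 32  ← best
The minimum is 32.
One optimal route: Base → P2 → P4 → P1 → P5 → P3 → Base (or its reverse).

Minimum total distance: 32.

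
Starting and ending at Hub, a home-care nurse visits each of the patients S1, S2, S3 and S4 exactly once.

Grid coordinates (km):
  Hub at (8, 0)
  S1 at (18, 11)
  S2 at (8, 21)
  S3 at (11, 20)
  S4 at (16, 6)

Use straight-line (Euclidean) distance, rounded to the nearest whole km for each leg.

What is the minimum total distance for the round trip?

Minimum total distance: 50 km.

Hub → S1 → S2 → S3 → S4 → Hub: 15+14+3+15+10 = 57
Hub → S1 → S2 → S4 → S3 → Hub: 15+14+17+15+20 = 81
Hub → S1 → S3 → S2 → S4 → Hub: 15+11+3+17+10 = 56
Hub → S1 → S3 → S4 → S2 → Hub: 15+11+15+17+21 = 79
Hub → S1 → S4 → S2 → S3 → Hub: 15+5+17+3+20 = 60
Hub → S1 → S4 → S3 → S2 → Hub: 15+5+15+3+21 = 59
Hub → S2 → S1 → S3 → S4 → Hub: 21+14+11+15+10 = 71
Hub → S2 → S1 → S4 → S3 → Hub: 21+14+5+15+20 = 75
Hub → S2 → S3 → S1 → S4 → Hub: 21+3+11+5+10 = 50
Hub → S2 → S4 → S1 → S3 → Hub: 21+17+5+11+20 = 74
Hub → S3 → S1 → S2 → S4 → Hub: 20+11+14+17+10 = 72
Hub → S3 → S2 → S1 → S4 → Hub: 20+3+14+5+10 = 52
The minimum is 50.
One optimal route: Hub → S2 → S3 → S1 → S4 → Hub (or its reverse).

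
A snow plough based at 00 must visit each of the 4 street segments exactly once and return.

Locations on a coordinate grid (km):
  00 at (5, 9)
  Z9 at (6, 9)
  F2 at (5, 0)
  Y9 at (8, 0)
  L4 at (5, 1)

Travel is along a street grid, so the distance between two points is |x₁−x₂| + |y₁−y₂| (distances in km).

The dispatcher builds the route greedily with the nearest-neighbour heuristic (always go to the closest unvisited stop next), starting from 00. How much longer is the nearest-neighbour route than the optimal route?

From 00: Z9=1, L4=8, F2=9, Y9=12 → choose Z9 (1).
From Z9: L4=9, F2=10, Y9=11 → choose L4 (9).
From L4: F2=1, Y9=4 → choose F2 (1).
From F2: Y9=3 → choose Y9 (3).
NN route 00 → Z9 → L4 → F2 → Y9 → 00 costs 26.
Optimal: 00 → Z9 → Y9 → F2 → L4 → 00 costs 24 (by enumerating all 12 distinct tours).
Excess = 26 − 24 = 2.

Excess over optimum: 2 km.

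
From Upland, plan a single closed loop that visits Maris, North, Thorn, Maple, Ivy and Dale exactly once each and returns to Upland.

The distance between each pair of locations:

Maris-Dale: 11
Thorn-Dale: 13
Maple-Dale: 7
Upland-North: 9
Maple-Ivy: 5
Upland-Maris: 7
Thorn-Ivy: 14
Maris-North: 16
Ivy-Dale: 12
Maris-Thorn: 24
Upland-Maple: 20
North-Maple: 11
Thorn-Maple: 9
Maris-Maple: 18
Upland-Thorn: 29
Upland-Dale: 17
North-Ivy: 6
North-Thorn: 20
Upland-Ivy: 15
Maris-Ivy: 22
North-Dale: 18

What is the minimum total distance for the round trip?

Shortest round trip = 60.

There are 360 distinct closed tours to check (reversals are equivalent).
Upland→Maris→North→Thorn→Maple→Ivy→Dale→Upland: 7+16+20+9+5+12+17 = 86
Upland→Maris→North→Thorn→Maple→Dale→Ivy→Upland: 7+16+20+9+7+12+15 = 86
Upland→Maris→North→Thorn→Ivy→Maple→Dale→Upland: 7+16+20+14+5+7+17 = 86
Upland→Maris→North→Thorn→Ivy→Dale→Maple→Upland: 7+16+20+14+12+7+20 = 96
Upland→Maris→North→Thorn→Dale→Maple→Ivy→Upland: 7+16+20+13+7+5+15 = 83
Upland→Maris→North→Thorn→Dale→Ivy→Maple→Upland: 7+16+20+13+12+5+20 = 93
Upland→Maris→North→Maple→Thorn→Ivy→Dale→Upland: 7+16+11+9+14+12+17 = 86
Upland→Maris→North→Maple→Thorn→Dale→Ivy→Upland: 7+16+11+9+13+12+15 = 83
… (352 more)
Upland→Maris→Dale→Thorn→Maple→Ivy→North→Upland: 7+11+13+9+5+6+9 = 60  ← best
The minimum is 60.
One optimal route: Upland → Maris → Dale → Thorn → Maple → Ivy → North → Upland (or its reverse).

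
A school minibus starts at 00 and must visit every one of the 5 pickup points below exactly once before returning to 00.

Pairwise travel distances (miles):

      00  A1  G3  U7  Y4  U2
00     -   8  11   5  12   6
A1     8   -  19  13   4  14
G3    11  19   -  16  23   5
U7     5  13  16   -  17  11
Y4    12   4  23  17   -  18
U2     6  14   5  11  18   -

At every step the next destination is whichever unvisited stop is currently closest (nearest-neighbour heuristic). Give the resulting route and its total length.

00 → [U7:5 / U2:6 / A1:8 / G3:11 / Y4:12] → U7 (5)
U7 → [U2:11 / A1:13 / G3:16 / Y4:17] → U2 (11)
U2 → [G3:5 / A1:14 / Y4:18] → G3 (5)
G3 → [A1:19 / Y4:23] → A1 (19)
A1 → [Y4:4] → Y4 (4)
Return Y4→00: 12.
Total = 5 + 11 + 5 + 19 + 4 + 12 = 56.

Total distance 56 miles via the nearest-neighbour route 00 → U7 → U2 → G3 → A1 → Y4 → 00.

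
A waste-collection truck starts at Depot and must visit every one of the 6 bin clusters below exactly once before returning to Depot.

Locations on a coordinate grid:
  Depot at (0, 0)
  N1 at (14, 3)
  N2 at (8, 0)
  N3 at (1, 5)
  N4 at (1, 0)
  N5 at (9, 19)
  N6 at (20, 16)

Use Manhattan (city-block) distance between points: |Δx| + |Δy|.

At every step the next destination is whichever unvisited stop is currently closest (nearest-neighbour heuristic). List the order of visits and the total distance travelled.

Nearest-neighbour total = 88; route Depot → N4 → N3 → N2 → N1 → N6 → N5 → Depot.

Depot → [N4:1 / N3:6 / N2:8 / N1:17 / N5:28 / N6:36] → N4 (1)
N4 → [N3:5 / N2:7 / N1:16 / N5:27 / N6:35] → N3 (5)
N3 → [N2:12 / N1:15 / N5:22 / N6:30] → N2 (12)
N2 → [N1:9 / N5:20 / N6:28] → N1 (9)
N1 → [N6:19 / N5:21] → N6 (19)
N6 → [N5:14] → N5 (14)
Return N5→Depot: 28.
Total = 1 + 5 + 12 + 9 + 19 + 14 + 28 = 88.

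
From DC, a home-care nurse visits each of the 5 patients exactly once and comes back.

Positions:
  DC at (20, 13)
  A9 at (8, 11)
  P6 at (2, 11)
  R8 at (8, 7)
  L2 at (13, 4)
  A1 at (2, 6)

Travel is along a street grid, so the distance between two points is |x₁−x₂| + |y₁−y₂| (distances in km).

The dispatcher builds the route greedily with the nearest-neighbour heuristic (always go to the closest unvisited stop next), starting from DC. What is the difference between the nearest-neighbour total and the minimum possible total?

DC: A9=14, L2=16, R8=18, P6=20, A1=25 ⇒ A9
A9: R8=4, P6=6, A1=11, L2=12 ⇒ R8
R8: A1=7, L2=8, P6=10 ⇒ A1
A1: P6=5, L2=13 ⇒ P6
P6: L2=18 ⇒ L2
NN route DC → A9 → R8 → A1 → P6 → L2 → DC costs 64.
Optimal: DC → A9 → P6 → A1 → R8 → L2 → DC costs 56 (by enumerating all 60 distinct tours).
Excess = 64 − 56 = 8.

8 km longer than the optimal tour.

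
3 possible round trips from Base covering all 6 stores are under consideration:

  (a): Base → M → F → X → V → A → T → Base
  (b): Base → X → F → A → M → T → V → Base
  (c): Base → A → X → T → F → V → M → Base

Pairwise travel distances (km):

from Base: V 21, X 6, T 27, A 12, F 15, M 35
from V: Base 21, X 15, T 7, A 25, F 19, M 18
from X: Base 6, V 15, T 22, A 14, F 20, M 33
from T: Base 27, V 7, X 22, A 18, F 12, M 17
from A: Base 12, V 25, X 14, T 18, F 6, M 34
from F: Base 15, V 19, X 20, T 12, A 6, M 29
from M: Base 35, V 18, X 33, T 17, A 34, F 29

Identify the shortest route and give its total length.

(a): 35 + 29 + 20 + 15 + 25 + 18 + 27 = 169
(b): 6 + 20 + 6 + 34 + 17 + 7 + 21 = 111
(c): 12 + 14 + 22 + 12 + 19 + 18 + 35 = 132

111 km — (b) is the shortest.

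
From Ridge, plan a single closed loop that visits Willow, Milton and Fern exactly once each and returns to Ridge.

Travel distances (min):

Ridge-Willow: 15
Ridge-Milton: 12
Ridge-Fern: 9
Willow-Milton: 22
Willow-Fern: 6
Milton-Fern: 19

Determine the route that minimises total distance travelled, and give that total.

There are 3 distinct closed tours to check (reversals are equivalent).
Ridge-Willow-Milton-Fern-Ridge: 15+22+19+9 = 65
Ridge-Willow-Fern-Milton-Ridge: 15+6+19+12 = 52
Ridge-Milton-Willow-Fern-Ridge: 12+22+6+9 = 49
The minimum is 49.
One optimal route: Ridge → Milton → Willow → Fern → Ridge (or its reverse).

Minimum total distance: 49 min.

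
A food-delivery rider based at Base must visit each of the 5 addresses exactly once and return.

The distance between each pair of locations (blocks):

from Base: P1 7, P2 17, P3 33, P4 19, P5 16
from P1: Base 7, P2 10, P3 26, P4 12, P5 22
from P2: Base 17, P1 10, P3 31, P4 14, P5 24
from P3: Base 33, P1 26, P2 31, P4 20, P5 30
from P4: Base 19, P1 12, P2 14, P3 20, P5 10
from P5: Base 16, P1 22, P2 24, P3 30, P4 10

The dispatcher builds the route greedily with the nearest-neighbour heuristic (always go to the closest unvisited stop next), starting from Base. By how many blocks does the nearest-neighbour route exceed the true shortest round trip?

From Base: P1=7, P5=16, P2=17, P4=19, P3=33 → choose P1 (7).
From P1: P2=10, P4=12, P5=22, P3=26 → choose P2 (10).
From P2: P4=14, P5=24, P3=31 → choose P4 (14).
From P4: P5=10, P3=20 → choose P5 (10).
From P5: P3=30 → choose P3 (30).
NN route Base → P1 → P2 → P4 → P5 → P3 → Base costs 104.
Optimal: Base → P1 → P2 → P3 → P4 → P5 → Base costs 94 (by enumerating all 60 distinct tours).
Excess = 104 − 94 = 10.

The nearest-neighbour route is 10 blocks longer than optimal.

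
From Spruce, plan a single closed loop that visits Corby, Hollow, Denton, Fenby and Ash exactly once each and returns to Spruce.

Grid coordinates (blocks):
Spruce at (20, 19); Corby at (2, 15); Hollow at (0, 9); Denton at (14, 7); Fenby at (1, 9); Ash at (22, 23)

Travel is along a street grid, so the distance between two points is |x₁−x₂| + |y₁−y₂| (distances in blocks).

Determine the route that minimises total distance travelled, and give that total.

With 5 stops there are 5!/2 = 60 distinct round trips (a route and its reverse cost the same).
Spruce → Corby → Hollow → Denton → Fenby → Ash → Spruce: 22+8+16+15+35+6 = 102
Spruce → Corby → Hollow → Denton → Ash → Fenby → Spruce: 22+8+16+24+35+29 = 134
Spruce → Corby → Hollow → Fenby → Denton → Ash → Spruce: 22+8+1+15+24+6 = 76
Spruce → Corby → Hollow → Fenby → Ash → Denton → Spruce: 22+8+1+35+24+18 = 108
Spruce → Corby → Hollow → Ash → Denton → Fenby → Spruce: 22+8+36+24+15+29 = 134
Spruce → Corby → Hollow → Ash → Fenby → Denton → Spruce: 22+8+36+35+15+18 = 134
Spruce → Corby → Denton → Hollow → Fenby → Ash → Spruce: 22+20+16+1+35+6 = 100
Spruce → Corby → Denton → Hollow → Ash → Fenby → Spruce: 22+20+16+36+35+29 = 158
Spruce → Corby → Denton → Fenby → Hollow → Ash → Spruce: 22+20+15+1+36+6 = 100
Spruce → Corby → Denton → Fenby → Ash → Hollow → Spruce: 22+20+15+35+36+30 = 158
Spruce → Corby → Denton → Ash → Hollow → Fenby → Spruce: 22+20+24+36+1+29 = 132
Spruce → Corby → Denton → Ash → Fenby → Hollow → Spruce: 22+20+24+35+1+30 = 132
Spruce → Corby → Fenby → Hollow → Denton → Ash → Spruce: 22+7+1+16+24+6 = 76
Spruce → Corby → Fenby → Hollow → Ash → Denton → Spruce: 22+7+1+36+24+18 = 108
… (46 more)
The minimum is 76.
One optimal route: Spruce → Corby → Hollow → Fenby → Denton → Ash → Spruce (or its reverse).

Minimum total distance: 76 blocks.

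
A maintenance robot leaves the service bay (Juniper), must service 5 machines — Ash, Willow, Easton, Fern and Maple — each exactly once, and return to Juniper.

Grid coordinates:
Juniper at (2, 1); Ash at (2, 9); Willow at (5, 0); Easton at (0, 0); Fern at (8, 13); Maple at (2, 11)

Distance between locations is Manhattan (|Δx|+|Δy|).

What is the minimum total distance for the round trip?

With 5 stops there are 5!/2 = 60 distinct round trips (a route and its reverse cost the same).
Juniper-Ash-Willow-Easton-Fern-Maple-Juniper: 8+12+5+21+8+10 = 64
Juniper-Ash-Willow-Easton-Maple-Fern-Juniper: 8+12+5+13+8+18 = 64
Juniper-Ash-Willow-Fern-Easton-Maple-Juniper: 8+12+16+21+13+10 = 80
Juniper-Ash-Willow-Fern-Maple-Easton-Juniper: 8+12+16+8+13+3 = 60
Juniper-Ash-Willow-Maple-Easton-Fern-Juniper: 8+12+14+13+21+18 = 86
Juniper-Ash-Willow-Maple-Fern-Easton-Juniper: 8+12+14+8+21+3 = 66
Juniper-Ash-Easton-Willow-Fern-Maple-Juniper: 8+11+5+16+8+10 = 58
Juniper-Ash-Easton-Willow-Maple-Fern-Juniper: 8+11+5+14+8+18 = 64
Juniper-Ash-Easton-Fern-Willow-Maple-Juniper: 8+11+21+16+14+10 = 80
Juniper-Ash-Easton-Fern-Maple-Willow-Juniper: 8+11+21+8+14+4 = 66
Juniper-Ash-Easton-Maple-Willow-Fern-Juniper: 8+11+13+14+16+18 = 80
Juniper-Ash-Easton-Maple-Fern-Willow-Juniper: 8+11+13+8+16+4 = 60
Juniper-Ash-Fern-Willow-Easton-Maple-Juniper: 8+10+16+5+13+10 = 62
Juniper-Ash-Fern-Willow-Maple-Easton-Juniper: 8+10+16+14+13+3 = 64
… (46 more)
Juniper-Ash-Maple-Fern-Willow-Easton-Juniper: 8+2+8+16+5+3 = 42  ← best
The minimum is 42.
One optimal route: Juniper → Ash → Maple → Fern → Willow → Easton → Juniper (or its reverse).

Shortest round trip = 42.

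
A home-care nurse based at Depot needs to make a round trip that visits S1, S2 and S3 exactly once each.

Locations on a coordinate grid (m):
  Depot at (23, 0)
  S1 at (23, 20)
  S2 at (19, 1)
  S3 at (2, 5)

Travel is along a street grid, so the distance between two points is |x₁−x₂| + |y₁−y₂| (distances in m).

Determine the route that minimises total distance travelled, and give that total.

Depot - S1 - S2 - S3 - Depot: 20+23+21+26 = 90
Depot - S1 - S3 - S2 - Depot: 20+36+21+5 = 82
Depot - S2 - S1 - S3 - Depot: 5+23+36+26 = 90
The minimum is 82.
One optimal route: Depot → S1 → S3 → S2 → Depot (or its reverse).

82 m — the shortest possible round trip.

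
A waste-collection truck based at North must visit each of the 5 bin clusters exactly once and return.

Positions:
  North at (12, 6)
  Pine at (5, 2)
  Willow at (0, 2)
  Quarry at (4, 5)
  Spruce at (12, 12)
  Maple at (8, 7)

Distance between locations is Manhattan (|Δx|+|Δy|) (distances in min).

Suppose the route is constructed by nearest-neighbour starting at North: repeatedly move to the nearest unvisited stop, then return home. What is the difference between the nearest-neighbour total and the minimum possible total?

North: Maple=5, Spruce=6, Quarry=9, Pine=11, Willow=16 ⇒ Maple
Maple: Quarry=6, Pine=8, Spruce=9, Willow=13 ⇒ Quarry
Quarry: Pine=4, Willow=7, Spruce=15 ⇒ Pine
Pine: Willow=5, Spruce=17 ⇒ Willow
Willow: Spruce=22 ⇒ Spruce
NN route North → Maple → Quarry → Pine → Willow → Spruce → North costs 48.
Optimal: North → Pine → Willow → Quarry → Maple → Spruce → North costs 44 (by enumerating all 60 distinct tours).
Excess = 48 − 44 = 4.

The nearest-neighbour route is 4 min longer than optimal.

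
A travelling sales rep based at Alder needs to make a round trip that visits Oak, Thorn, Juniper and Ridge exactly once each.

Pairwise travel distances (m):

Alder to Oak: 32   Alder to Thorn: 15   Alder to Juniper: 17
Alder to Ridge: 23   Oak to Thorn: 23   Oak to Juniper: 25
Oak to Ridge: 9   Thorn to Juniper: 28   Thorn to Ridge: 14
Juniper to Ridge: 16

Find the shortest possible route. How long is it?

There are 12 distinct closed tours to check (reversals are equivalent).
Alder-Oak-Thorn-Juniper-Ridge-Alder: 32+23+28+16+23 = 122
Alder-Oak-Thorn-Ridge-Juniper-Alder: 32+23+14+16+17 = 102
Alder-Oak-Juniper-Thorn-Ridge-Alder: 32+25+28+14+23 = 122
Alder-Oak-Juniper-Ridge-Thorn-Alder: 32+25+16+14+15 = 102
Alder-Oak-Ridge-Thorn-Juniper-Alder: 32+9+14+28+17 = 100
Alder-Oak-Ridge-Juniper-Thorn-Alder: 32+9+16+28+15 = 100
Alder-Thorn-Oak-Juniper-Ridge-Alder: 15+23+25+16+23 = 102
Alder-Thorn-Oak-Ridge-Juniper-Alder: 15+23+9+16+17 = 80
Alder-Thorn-Juniper-Oak-Ridge-Alder: 15+28+25+9+23 = 100
Alder-Thorn-Ridge-Oak-Juniper-Alder: 15+14+9+25+17 = 80
Alder-Juniper-Oak-Thorn-Ridge-Alder: 17+25+23+14+23 = 102
Alder-Juniper-Thorn-Oak-Ridge-Alder: 17+28+23+9+23 = 100
The minimum is 80.
One optimal route: Alder → Thorn → Oak → Ridge → Juniper → Alder (or its reverse).

Shortest round trip = 80 m.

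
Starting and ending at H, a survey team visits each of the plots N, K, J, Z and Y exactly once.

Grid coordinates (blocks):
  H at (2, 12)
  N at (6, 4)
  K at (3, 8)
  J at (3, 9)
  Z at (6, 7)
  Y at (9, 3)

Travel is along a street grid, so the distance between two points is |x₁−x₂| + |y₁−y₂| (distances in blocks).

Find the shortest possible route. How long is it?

There are 60 distinct closed tours to check (reversals are equivalent).
H → N → K → J → Z → Y → H: 12+7+1+5+7+16 = 48
H → N → K → J → Y → Z → H: 12+7+1+12+7+9 = 48
H → N → K → Z → J → Y → H: 12+7+4+5+12+16 = 56
H → N → K → Z → Y → J → H: 12+7+4+7+12+4 = 46
H → N → K → Y → J → Z → H: 12+7+11+12+5+9 = 56
H → N → K → Y → Z → J → H: 12+7+11+7+5+4 = 46
H → N → J → K → Z → Y → H: 12+8+1+4+7+16 = 48
H → N → J → K → Y → Z → H: 12+8+1+11+7+9 = 48
H → N → J → Z → K → Y → H: 12+8+5+4+11+16 = 56
H → N → J → Z → Y → K → H: 12+8+5+7+11+5 = 48
H → N → J → Y → K → Z → H: 12+8+12+11+4+9 = 56
H → N → J → Y → Z → K → H: 12+8+12+7+4+5 = 48
H → N → Z → K → J → Y → H: 12+3+4+1+12+16 = 48
H → N → Z → K → Y → J → H: 12+3+4+11+12+4 = 46
… (46 more)
H → N → Y → Z → K → J → H: 12+4+7+4+1+4 = 32  ← best
The minimum is 32.
One optimal route: H → N → Y → Z → K → J → H (or its reverse).

32 blocks — the shortest possible round trip.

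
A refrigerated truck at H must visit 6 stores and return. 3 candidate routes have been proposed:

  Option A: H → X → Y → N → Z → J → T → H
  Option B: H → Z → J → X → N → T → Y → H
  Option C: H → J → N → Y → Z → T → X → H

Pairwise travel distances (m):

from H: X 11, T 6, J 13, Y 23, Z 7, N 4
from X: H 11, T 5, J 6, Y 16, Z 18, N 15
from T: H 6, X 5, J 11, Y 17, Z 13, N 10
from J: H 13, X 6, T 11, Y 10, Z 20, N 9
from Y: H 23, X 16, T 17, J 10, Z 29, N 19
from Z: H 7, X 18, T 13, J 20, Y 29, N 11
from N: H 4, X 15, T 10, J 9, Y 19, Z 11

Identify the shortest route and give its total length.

Option A: 11 + 16 + 19 + 11 + 20 + 11 + 6 = 94
Option B: 7 + 20 + 6 + 15 + 10 + 17 + 23 = 98
Option C: 13 + 9 + 19 + 29 + 13 + 5 + 11 = 99

Shortest is Option A, total 94 m.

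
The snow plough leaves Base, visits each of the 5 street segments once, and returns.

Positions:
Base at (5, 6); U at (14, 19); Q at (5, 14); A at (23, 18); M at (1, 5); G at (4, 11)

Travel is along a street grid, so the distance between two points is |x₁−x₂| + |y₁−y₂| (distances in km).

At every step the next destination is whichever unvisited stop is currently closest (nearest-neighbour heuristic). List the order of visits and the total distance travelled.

Base → [M:5 / G:6 / Q:8 / U:22 / A:30] → M (5)
M → [G:9 / Q:13 / U:27 / A:35] → G (9)
G → [Q:4 / U:18 / A:26] → Q (4)
Q → [U:14 / A:22] → U (14)
U → [A:10] → A (10)
Return A→Base: 30.
Total = 5 + 9 + 4 + 14 + 10 + 30 = 72.

Nearest-neighbour total = 72 km; route Base → M → G → Q → U → A → Base.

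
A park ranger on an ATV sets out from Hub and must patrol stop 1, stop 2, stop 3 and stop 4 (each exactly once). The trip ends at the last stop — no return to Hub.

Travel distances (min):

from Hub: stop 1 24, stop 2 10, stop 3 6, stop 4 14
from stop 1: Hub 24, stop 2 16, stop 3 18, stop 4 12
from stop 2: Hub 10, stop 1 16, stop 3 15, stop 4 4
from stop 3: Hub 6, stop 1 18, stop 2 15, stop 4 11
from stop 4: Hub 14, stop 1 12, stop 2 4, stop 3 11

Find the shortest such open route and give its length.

There are 4! = 24 possible orderings.
Hub - stop 1 - stop 2 - stop 3 - stop 4: 24+16+15+11 = 66
Hub - stop 1 - stop 2 - stop 4 - stop 3: 24+16+4+11 = 55
Hub - stop 1 - stop 3 - stop 2 - stop 4: 24+18+15+4 = 61
Hub - stop 1 - stop 3 - stop 4 - stop 2: 24+18+11+4 = 57
Hub - stop 1 - stop 4 - stop 2 - stop 3: 24+12+4+15 = 55
Hub - stop 1 - stop 4 - stop 3 - stop 2: 24+12+11+15 = 62
Hub - stop 2 - stop 1 - stop 3 - stop 4: 10+16+18+11 = 55
Hub - stop 2 - stop 1 - stop 4 - stop 3: 10+16+12+11 = 49
Hub - stop 2 - stop 3 - stop 1 - stop 4: 10+15+18+12 = 55
Hub - stop 2 - stop 3 - stop 4 - stop 1: 10+15+11+12 = 48
Hub - stop 2 - stop 4 - stop 1 - stop 3: 10+4+12+18 = 44
Hub - stop 2 - stop 4 - stop 3 - stop 1: 10+4+11+18 = 43
Hub - stop 3 - stop 1 - stop 2 - stop 4: 6+18+16+4 = 44
Hub - stop 3 - stop 1 - stop 4 - stop 2: 6+18+12+4 = 40
… (10 more)
Hub - stop 3 - stop 2 - stop 4 - stop 1: 6+15+4+12 = 37  ← best
The minimum is 37.
One shortest path: Hub → stop 3 → stop 2 → stop 4 → stop 1.

37 min — the minimum one-way total.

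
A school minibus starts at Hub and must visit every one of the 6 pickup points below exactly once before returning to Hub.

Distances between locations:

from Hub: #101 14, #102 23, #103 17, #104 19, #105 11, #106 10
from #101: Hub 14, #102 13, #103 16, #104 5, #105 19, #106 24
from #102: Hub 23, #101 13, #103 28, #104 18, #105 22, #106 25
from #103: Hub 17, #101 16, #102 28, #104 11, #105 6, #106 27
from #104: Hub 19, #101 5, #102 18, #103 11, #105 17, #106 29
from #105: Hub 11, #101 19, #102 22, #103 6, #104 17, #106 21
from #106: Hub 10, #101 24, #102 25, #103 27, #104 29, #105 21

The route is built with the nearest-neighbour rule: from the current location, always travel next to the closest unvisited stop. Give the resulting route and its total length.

89 along Hub → #106 → #105 → #103 → #104 → #101 → #102 → Hub.

From Hub: distances to unvisited — #106=10, #105=11, #101=14, #103=17, #104=19, #102=23. Nearest is #106 (10).
From #106: distances to unvisited — #105=21, #101=24, #102=25, #103=27, #104=29. Nearest is #105 (21).
From #105: distances to unvisited — #103=6, #104=17, #101=19, #102=22. Nearest is #103 (6).
From #103: distances to unvisited — #104=11, #101=16, #102=28. Nearest is #104 (11).
From #104: distances to unvisited — #101=5, #102=18. Nearest is #101 (5).
From #101: distances to unvisited — #102=13. Nearest is #102 (13).
Return #102→Hub: 23.
Total = 10 + 21 + 6 + 11 + 5 + 13 + 23 = 89.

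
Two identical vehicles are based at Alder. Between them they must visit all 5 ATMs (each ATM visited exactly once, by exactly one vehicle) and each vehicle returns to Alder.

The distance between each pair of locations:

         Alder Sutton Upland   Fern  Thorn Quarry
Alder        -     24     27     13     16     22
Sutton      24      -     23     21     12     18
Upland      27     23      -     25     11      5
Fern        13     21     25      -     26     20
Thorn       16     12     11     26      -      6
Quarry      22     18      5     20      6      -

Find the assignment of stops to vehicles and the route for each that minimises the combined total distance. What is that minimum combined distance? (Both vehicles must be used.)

Minimum combined distance: 100.

There are 2^4 − 1 = 15 ways to divide the 5 stops into two non-empty groups. For each, the best each vehicle can do is its own shortest tour through its group:
  {Sutton} + {Upland, Fern, Thorn, Quarry}: 48 + 65 = 113
  {Upland} + {Sutton, Fern, Thorn, Quarry}: 54 + 74 = 128
  {Sutton, Upland} + {Fern, Thorn, Quarry}: 74 + 55 = 129
  {Fern} + {Sutton, Upland, Thorn, Quarry}: 26 + 74 = 100
  {Sutton, Fern} + {Upland, Thorn, Quarry}: 58 + 54 = 112
  {Upland, Fern} + {Sutton, Thorn, Quarry}: 65 + 64 = 129
  … (15 splits in total)
Best: vehicle 1 Alder → Fern → Alder = 26; vehicle 2 Alder → Sutton → Upland → Quarry → Thorn → Alder = 74; combined 100.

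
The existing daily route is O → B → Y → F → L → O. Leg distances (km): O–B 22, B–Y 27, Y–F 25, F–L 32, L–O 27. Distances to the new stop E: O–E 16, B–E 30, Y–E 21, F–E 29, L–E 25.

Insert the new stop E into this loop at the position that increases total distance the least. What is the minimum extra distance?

Insertion cost between consecutive stops i–j is d(i,E) + d(E,j) − d(i,j):
  between O and B: 16 + 30 − 22 = 24
  between B and Y: 30 + 21 − 27 = 24
  between Y and F: 21 + 29 − 25 = 25
  between F and L: 29 + 25 − 32 = 22
  between L and O: 25 + 16 − 27 = 14
Cheapest insertion is between L and O, adding 14.
New total = 133 + 14 = 147.

Adding 14 km by placing E on the L–O leg.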